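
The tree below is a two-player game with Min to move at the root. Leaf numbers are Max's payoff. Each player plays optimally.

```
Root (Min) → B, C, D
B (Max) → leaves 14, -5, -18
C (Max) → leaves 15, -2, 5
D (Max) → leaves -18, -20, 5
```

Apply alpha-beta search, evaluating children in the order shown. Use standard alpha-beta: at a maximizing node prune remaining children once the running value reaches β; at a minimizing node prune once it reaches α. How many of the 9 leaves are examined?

7

B [α=-∞,β=+∞]: v=14
C [α=-∞,β=14]: v=15 after child 1 ≥ β → β-cutoff, skip 2
D [α=-∞,β=14]: v=5
Root [α=-∞,β=+∞]: v=5
Leaves evaluated: 7 of 9.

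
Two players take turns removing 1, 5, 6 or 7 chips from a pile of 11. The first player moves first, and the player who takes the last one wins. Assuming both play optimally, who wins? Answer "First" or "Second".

First

Mark each pile size as W (mover wins) or L (mover loses):
i:   0  1  2  3  4  5  6  7  8  9 10 11
     L  W  L  W  L  W  W  W  W  W  W  W
Position 11 is W, so the first player wins.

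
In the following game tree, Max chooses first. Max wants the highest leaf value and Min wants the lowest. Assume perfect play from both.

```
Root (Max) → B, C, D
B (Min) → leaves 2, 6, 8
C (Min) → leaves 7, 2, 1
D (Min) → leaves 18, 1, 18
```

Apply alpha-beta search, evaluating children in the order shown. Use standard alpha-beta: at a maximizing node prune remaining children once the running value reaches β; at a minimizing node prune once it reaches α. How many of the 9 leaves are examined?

7

B [α=-∞,β=+∞]: v=2
C [α=2,β=+∞]: v=2 after child 2 ≤ α → α-cutoff, skip 1
D [α=2,β=+∞]: v=1 after child 2 ≤ α → α-cutoff, skip 1
Root [α=-∞,β=+∞]: v=2
Leaves evaluated: 7 of 9.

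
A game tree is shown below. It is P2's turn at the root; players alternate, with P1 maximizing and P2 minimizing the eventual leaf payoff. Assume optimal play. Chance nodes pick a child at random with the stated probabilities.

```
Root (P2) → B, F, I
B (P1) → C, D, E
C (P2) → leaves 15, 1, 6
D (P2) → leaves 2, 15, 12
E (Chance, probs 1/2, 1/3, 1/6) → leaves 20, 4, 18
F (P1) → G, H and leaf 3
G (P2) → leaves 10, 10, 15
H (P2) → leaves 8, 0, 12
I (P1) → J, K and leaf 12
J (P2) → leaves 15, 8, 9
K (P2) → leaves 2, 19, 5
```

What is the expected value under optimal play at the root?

C (P2): min(15, 1, 6) = 1
D (P2): min(2, 15, 12) = 2
E (Chance): 1/2·20 + 1/3·4 + 1/6·18 = 14.33
B (P1): max(1, 2, 14.33) = 14.33
G (P2): min(10, 10, 15) = 10
H (P2): min(8, 0, 12) = 0
F (P1): max(10, 0, 3) = 10
J (P2): min(15, 8, 9) = 8
K (P2): min(2, 19, 5) = 2
I (P1): max(8, 2, 12) = 12
Root (P2): min(14.33, 10, 12) = 10

10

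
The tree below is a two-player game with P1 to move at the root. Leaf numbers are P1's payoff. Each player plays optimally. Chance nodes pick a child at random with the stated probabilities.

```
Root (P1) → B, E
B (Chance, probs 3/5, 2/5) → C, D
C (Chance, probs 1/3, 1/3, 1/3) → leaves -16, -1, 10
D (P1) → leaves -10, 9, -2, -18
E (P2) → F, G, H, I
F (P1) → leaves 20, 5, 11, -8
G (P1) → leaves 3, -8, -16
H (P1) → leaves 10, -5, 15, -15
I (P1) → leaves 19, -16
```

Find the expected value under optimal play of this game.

C (Chance): 1/3·-16 + 1/3·-1 + 1/3·10 = -2.33
D (P1): max(-10, 9, -2, -18) = 9
B (Chance): 3/5·-2.33 + 2/5·9 = 2.2
F (P1): max(20, 5, 11, -8) = 20
G (P1): max(3, -8, -16) = 3
H (P1): max(10, -5, 15, -15) = 15
I (P1): max(19, -16) = 19
E (P2): min(20, 3, 15, 19) = 3
Root (P1): max(2.2, 3) = 3

3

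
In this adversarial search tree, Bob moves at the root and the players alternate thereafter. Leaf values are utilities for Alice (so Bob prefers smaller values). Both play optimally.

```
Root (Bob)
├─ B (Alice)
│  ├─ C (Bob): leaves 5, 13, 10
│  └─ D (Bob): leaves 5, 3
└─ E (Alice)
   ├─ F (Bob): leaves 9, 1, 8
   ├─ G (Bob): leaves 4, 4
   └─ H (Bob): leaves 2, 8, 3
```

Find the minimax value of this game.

C (Bob): min(5, 13, 10) = 5
D (Bob): min(5, 3) = 3
B (Alice): max(5, 3) = 5
F (Bob): min(9, 1, 8) = 1
G (Bob): min(4, 4) = 4
H (Bob): min(2, 8, 3) = 2
E (Alice): max(1, 4, 2) = 4
Root (Bob): min(5, 4) = 4

4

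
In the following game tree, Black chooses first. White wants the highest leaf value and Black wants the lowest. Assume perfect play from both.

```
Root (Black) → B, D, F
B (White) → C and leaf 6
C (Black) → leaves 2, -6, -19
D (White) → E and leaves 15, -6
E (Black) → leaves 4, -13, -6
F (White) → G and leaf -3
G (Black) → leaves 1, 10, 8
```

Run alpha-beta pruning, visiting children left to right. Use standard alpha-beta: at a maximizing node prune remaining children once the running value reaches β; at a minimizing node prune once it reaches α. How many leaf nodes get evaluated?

12

C [α=-∞,β=+∞]: v=-19
B [α=-∞,β=+∞]: v=6
E [α=-∞,β=6]: v=-13
D [α=-∞,β=6]: v=15 after child 2 ≥ β → β-cutoff, skip 1
G [α=-∞,β=6]: v=1
F [α=-∞,β=6]: v=1
Root [α=-∞,β=+∞]: v=1
Leaves evaluated: 12 of 13.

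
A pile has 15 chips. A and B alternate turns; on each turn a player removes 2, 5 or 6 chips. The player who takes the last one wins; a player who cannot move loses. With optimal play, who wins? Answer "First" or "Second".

Second

Compute winning (W) and losing (L) positions by backward induction:
i:   0  1  2  3  4  5  6  7  8  9 10 11 12 13 14 15
     L  L  W  W  L  W  W  W  L  W  W  L  L  W  W  L
Position 15 is L, so the second player wins.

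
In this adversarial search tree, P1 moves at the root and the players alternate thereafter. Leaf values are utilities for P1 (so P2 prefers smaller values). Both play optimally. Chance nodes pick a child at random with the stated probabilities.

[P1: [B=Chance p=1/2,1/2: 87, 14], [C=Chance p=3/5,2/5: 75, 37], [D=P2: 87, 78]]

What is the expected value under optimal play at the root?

78

B (Chance): 1/2·87 + 1/2·14 = 50.5
C (Chance): 3/5·75 + 2/5·37 = 59.8
D (P2): min(87, 78) = 78
Root (P1): max(50.5, 59.8, 78) = 78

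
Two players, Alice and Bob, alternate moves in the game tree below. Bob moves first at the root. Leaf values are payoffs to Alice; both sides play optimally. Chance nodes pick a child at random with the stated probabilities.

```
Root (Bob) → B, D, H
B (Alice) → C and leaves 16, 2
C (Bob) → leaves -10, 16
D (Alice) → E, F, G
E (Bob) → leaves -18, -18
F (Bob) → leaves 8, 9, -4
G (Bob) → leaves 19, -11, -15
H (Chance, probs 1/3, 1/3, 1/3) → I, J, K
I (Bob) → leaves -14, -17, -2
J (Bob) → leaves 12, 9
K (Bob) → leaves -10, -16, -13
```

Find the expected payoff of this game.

C (Bob): min(-10, 16) = -10
B (Alice): max(-10, 16, 2) = 16
E (Bob): min(-18, -18) = -18
F (Bob): min(8, 9, -4) = -4
G (Bob): min(19, -11, -15) = -15
D (Alice): max(-18, -4, -15) = -4
I (Bob): min(-14, -17, -2) = -17
J (Bob): min(12, 9) = 9
K (Bob): min(-10, -16, -13) = -16
H (Chance): 1/3·-17 + 1/3·9 + 1/3·-16 = -8
Root (Bob): min(16, -4, -8) = -8

-8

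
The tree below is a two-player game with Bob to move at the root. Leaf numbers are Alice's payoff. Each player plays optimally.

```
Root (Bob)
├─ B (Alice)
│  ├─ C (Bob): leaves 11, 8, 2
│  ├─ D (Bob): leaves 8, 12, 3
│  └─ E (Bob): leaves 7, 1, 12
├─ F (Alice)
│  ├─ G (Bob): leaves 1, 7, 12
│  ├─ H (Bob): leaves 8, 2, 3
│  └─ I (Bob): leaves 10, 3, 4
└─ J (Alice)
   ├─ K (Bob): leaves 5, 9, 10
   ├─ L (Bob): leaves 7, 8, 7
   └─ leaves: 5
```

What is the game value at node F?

3

G: min(1, 7, 12) = 1
H: min(8, 2, 3) = 2
I: min(10, 3, 4) = 3
F: max(1, 2, 3) = 3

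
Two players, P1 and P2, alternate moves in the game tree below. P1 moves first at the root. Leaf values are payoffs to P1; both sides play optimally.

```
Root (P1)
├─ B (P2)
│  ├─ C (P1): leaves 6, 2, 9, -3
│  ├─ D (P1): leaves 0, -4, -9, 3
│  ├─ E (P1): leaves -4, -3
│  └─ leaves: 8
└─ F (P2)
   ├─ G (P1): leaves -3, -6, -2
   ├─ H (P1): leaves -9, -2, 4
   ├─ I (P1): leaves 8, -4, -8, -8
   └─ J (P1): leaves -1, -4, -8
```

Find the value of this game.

C (P1): max(6, 2, 9, -3) = 9
D (P1): max(0, -4, -9, 3) = 3
E (P1): max(-4, -3) = -3
B (P2): min(9, 3, -3, 8) = -3
G (P1): max(-3, -6, -2) = -2
H (P1): max(-9, -2, 4) = 4
I (P1): max(8, -4, -8, -8) = 8
J (P1): max(-1, -4, -8) = -1
F (P2): min(-2, 4, 8, -1) = -2
Root (P1): max(-3, -2) = -2

-2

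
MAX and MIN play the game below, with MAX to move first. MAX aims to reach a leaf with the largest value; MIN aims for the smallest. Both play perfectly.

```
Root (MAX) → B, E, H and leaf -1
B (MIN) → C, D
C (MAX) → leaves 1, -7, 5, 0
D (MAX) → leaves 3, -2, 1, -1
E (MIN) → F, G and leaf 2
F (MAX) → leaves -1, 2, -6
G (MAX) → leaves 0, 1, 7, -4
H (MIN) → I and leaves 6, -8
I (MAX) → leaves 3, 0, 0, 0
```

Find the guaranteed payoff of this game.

3

C (MAX): max(1, -7, 5, 0) = 5
D (MAX): max(3, -2, 1, -1) = 3
B (MIN): min(5, 3) = 3
F (MAX): max(-1, 2, -6) = 2
G (MAX): max(0, 1, 7, -4) = 7
E (MIN): min(2, 7, 2) = 2
I (MAX): max(3, 0, 0, 0) = 3
H (MIN): min(3, 6, -8) = -8
Root (MAX): max(3, 2, -8, -1) = 3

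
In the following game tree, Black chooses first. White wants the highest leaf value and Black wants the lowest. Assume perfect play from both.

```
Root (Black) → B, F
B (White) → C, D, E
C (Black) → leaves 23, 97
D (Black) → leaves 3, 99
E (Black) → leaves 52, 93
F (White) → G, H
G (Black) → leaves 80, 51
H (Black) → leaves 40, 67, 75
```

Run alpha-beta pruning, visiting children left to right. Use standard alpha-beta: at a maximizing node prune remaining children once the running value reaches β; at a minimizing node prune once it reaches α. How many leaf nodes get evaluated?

C [α=-∞,β=+∞]: v=23
D [α=23,β=+∞]: v=3 after child 1 ≤ α → α-cutoff, skip 1
E [α=23,β=+∞]: v=52
B [α=-∞,β=+∞]: v=52
G [α=-∞,β=52]: v=51
H [α=51,β=52]: v=40 after child 1 ≤ α → α-cutoff, skip 2
F [α=-∞,β=52]: v=51
Root [α=-∞,β=+∞]: v=51
Leaves evaluated: 8 of 11.

8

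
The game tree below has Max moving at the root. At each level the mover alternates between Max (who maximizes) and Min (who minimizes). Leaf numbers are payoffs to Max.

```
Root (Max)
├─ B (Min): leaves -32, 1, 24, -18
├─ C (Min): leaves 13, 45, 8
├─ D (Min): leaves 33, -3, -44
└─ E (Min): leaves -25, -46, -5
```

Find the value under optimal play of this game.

B (Min): min(-32, 1, 24, -18) = -32
C (Min): min(13, 45, 8) = 8
D (Min): min(33, -3, -44) = -44
E (Min): min(-25, -46, -5) = -46
Root (Max): max(-32, 8, -44, -46) = 8

8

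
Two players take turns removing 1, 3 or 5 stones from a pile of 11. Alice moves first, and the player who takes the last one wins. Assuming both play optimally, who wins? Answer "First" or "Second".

First

Compute winning (W) and losing (L) positions by backward induction:
i:   0  1  2  3  4  5  6  7  8  9 10 11
     L  W  L  W  L  W  L  W  L  W  L  W
Position 11 is W, so the first player wins.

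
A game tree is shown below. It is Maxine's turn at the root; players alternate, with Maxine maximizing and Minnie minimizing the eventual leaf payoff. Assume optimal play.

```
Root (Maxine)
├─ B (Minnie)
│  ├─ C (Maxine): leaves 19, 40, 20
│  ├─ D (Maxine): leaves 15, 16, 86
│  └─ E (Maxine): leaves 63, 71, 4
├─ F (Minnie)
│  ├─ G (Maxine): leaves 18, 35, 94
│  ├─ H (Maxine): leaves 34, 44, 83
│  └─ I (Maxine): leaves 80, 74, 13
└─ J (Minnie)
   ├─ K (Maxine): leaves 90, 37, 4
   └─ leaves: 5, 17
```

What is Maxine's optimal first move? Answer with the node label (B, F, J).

C (Maxine): max(19, 40, 20) = 40
D (Maxine): max(15, 16, 86) = 86
E (Maxine): max(63, 71, 4) = 71
B (Minnie): min(40, 86, 71) = 40
G (Maxine): max(18, 35, 94) = 94
H (Maxine): max(34, 44, 83) = 83
I (Maxine): max(80, 74, 13) = 80
F (Minnie): min(94, 83, 80) = 80
K (Maxine): max(90, 37, 4) = 90
J (Minnie): min(90, 5, 17) = 5
Root (Maxine): max(40, 80, 5) = 80
Maxine picks the child with the highest value: F (value 80).

F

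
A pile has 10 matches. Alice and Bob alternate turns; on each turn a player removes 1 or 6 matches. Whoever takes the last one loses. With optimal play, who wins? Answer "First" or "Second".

Compute winning (W) and losing (L) positions by backward induction:
i:   0  1  2  3  4  5  6  7  8  9 10
     W  L  W  L  W  L  W  W  L  W  L
Position 10 is L, so the second player wins.

Second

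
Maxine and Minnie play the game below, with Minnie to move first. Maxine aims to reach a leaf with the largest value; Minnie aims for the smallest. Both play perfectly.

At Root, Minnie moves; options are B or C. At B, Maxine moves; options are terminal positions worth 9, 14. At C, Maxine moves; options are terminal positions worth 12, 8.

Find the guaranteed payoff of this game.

B (Maxine): max(9, 14) = 14
C (Maxine): max(12, 8) = 12
Root (Minnie): min(14, 12) = 12

12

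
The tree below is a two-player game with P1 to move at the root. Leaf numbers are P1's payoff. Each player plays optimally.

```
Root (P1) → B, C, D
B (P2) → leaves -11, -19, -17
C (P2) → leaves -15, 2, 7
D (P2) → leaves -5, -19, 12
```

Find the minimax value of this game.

B (P2): min(-11, -19, -17) = -19
C (P2): min(-15, 2, 7) = -15
D (P2): min(-5, -19, 12) = -19
Root (P1): max(-19, -15, -19) = -15

-15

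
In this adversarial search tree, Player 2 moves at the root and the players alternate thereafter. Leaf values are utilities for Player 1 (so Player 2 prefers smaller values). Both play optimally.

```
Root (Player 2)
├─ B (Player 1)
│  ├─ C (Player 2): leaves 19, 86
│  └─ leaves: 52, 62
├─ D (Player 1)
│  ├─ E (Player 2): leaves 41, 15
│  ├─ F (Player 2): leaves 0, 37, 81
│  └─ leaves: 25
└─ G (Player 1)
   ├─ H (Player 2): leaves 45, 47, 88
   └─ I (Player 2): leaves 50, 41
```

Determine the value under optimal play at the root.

C (Player 2): min(19, 86) = 19
B (Player 1): max(19, 52, 62) = 62
E (Player 2): min(41, 15) = 15
F (Player 2): min(0, 37, 81) = 0
D (Player 1): max(15, 0, 25) = 25
H (Player 2): min(45, 47, 88) = 45
I (Player 2): min(50, 41) = 41
G (Player 1): max(45, 41) = 45
Root (Player 2): min(62, 25, 45) = 25

25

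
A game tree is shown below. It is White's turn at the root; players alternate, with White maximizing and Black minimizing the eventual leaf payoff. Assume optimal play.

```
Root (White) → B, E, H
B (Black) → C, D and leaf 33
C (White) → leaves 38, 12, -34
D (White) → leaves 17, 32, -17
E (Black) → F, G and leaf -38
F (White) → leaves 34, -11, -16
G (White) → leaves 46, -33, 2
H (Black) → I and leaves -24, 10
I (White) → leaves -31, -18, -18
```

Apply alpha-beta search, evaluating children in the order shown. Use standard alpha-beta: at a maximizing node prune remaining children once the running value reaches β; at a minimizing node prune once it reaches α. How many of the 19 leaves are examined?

C [α=-∞,β=+∞]: v=38
D [α=-∞,β=38]: v=32
B [α=-∞,β=+∞]: v=32
F [α=32,β=+∞]: v=34
G [α=32,β=34]: v=46 after child 1 ≥ β → β-cutoff, skip 2
E [α=32,β=+∞]: v=-38
I [α=32,β=+∞]: v=-18
H [α=32,β=+∞]: v=-18 after child 1 ≤ α → α-cutoff, skip 2
Root [α=-∞,β=+∞]: v=32
Leaves evaluated: 15 of 19.

15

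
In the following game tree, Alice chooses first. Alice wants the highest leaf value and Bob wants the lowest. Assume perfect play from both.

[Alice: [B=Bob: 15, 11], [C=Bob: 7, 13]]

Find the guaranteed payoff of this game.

11

B (Bob): min(15, 11) = 11
C (Bob): min(7, 13) = 7
Root (Alice): max(11, 7) = 11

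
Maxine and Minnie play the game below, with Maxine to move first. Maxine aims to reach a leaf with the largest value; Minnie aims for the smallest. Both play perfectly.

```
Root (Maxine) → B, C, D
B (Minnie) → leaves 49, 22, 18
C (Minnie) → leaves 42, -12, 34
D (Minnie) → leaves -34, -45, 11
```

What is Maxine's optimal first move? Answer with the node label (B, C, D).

B (Minnie): min(49, 22, 18) = 18
C (Minnie): min(42, -12, 34) = -12
D (Minnie): min(-34, -45, 11) = -45
Root (Maxine): max(18, -12, -45) = 18
Maxine picks the child with the highest value: B (value 18).

B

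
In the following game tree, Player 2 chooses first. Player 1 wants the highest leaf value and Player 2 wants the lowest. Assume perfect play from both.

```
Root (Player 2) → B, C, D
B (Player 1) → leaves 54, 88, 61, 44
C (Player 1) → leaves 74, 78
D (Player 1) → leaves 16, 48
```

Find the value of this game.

48

B (Player 1): max(54, 88, 61, 44) = 88
C (Player 1): max(74, 78) = 78
D (Player 1): max(16, 48) = 48
Root (Player 2): min(88, 78, 48) = 48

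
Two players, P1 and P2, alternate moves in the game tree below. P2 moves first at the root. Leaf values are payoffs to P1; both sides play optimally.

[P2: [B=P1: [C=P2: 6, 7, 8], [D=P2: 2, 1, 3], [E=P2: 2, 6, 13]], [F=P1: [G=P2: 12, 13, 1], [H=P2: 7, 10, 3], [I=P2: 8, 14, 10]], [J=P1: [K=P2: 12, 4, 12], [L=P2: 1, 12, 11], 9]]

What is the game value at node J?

K: min(12, 4, 12) = 4
L: min(1, 12, 11) = 1
J: max(4, 1, 9) = 9

9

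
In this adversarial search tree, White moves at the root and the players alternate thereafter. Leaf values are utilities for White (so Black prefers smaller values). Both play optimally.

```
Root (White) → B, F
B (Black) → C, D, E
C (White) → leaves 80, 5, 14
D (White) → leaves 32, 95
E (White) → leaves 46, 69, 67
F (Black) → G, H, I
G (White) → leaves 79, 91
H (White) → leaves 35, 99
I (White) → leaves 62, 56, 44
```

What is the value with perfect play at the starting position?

C (White): max(80, 5, 14) = 80
D (White): max(32, 95) = 95
E (White): max(46, 69, 67) = 69
B (Black): min(80, 95, 69) = 69
G (White): max(79, 91) = 91
H (White): max(35, 99) = 99
I (White): max(62, 56, 44) = 62
F (Black): min(91, 99, 62) = 62
Root (White): max(69, 62) = 69

69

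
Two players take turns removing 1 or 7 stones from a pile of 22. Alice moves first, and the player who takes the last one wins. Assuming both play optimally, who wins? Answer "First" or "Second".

Second

i:   0  1  2  3  4  5  6  7  8  9 10 11 12 13 14 15 16 17 18 19 20 21 22
     L  W  L  W  L  W  L  W  L  W  L  W  L  W  L  W  L  W  L  W  L  W  L
Position 22 is L, so the second player wins.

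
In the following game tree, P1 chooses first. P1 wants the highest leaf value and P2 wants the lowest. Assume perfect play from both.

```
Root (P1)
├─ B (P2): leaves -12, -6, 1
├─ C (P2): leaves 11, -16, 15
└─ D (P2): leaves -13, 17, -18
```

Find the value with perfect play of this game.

-12

B (P2): min(-12, -6, 1) = -12
C (P2): min(11, -16, 15) = -16
D (P2): min(-13, 17, -18) = -18
Root (P1): max(-12, -16, -18) = -12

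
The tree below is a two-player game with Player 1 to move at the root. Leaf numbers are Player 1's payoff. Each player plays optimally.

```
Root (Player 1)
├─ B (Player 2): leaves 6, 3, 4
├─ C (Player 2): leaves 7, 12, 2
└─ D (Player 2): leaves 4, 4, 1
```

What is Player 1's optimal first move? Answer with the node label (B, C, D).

B

B (Player 2): min(6, 3, 4) = 3
C (Player 2): min(7, 12, 2) = 2
D (Player 2): min(4, 4, 1) = 1
Root (Player 1): max(3, 2, 1) = 3
Player 1 picks the child with the highest value: B (value 3).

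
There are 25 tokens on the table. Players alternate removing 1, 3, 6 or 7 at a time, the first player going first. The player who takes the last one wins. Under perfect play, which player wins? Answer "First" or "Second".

First

Positions where the player to move wins (W) vs loses (L):
i:   0  1  2  3  4  5  6  7  8  9 10 11 12 13 14 15 16 17 18 19 20 21 22 23 24 25
     L  W  L  W  L  W  W  W  W  W  W  W  L  W  L  W  L  W  W  W  W  W  W  W  L  W
Position 25 is W, so the first player wins.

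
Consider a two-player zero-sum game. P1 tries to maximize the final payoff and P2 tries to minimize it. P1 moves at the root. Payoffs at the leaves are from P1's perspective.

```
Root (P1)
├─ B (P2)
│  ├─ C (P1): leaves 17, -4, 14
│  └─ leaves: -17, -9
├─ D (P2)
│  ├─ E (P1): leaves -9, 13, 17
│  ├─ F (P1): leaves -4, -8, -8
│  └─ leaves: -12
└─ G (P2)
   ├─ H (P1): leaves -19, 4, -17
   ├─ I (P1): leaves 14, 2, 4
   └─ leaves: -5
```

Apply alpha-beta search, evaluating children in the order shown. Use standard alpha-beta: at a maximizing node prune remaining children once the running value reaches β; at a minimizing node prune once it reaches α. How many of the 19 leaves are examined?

17

C [α=-∞,β=+∞]: v=17
B [α=-∞,β=+∞]: v=-17
E [α=-17,β=+∞]: v=17
F [α=-17,β=17]: v=-4
D [α=-17,β=+∞]: v=-12
H [α=-12,β=+∞]: v=4
I [α=-12,β=4]: v=14 after child 1 ≥ β → β-cutoff, skip 2
G [α=-12,β=+∞]: v=-5
Root [α=-∞,β=+∞]: v=-5
Leaves evaluated: 17 of 19.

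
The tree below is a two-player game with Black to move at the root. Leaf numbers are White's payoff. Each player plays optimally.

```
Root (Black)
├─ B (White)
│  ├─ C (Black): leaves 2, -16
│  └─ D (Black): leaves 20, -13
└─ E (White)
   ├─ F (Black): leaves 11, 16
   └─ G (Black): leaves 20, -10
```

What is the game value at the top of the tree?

C (Black): min(2, -16) = -16
D (Black): min(20, -13) = -13
B (White): max(-16, -13) = -13
F (Black): min(11, 16) = 11
G (Black): min(20, -10) = -10
E (White): max(11, -10) = 11
Root (Black): min(-13, 11) = -13

-13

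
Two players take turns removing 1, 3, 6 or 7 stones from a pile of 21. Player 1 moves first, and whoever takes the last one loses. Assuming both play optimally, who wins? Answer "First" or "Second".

i:   0  1  2  3  4  5  6  7  8  9 10 11 12 13 14 15 16 17 18 19 20 21
     W  L  W  L  W  L  W  W  W  W  W  W  W  L  W  L  W  L  W  W  W  W
Position 21 is W, so the first player wins.

First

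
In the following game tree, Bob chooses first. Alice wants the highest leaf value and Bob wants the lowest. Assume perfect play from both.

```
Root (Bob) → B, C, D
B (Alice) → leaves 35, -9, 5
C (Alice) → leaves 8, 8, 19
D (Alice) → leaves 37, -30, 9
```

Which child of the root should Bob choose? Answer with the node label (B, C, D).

C

B (Alice): max(35, -9, 5) = 35
C (Alice): max(8, 8, 19) = 19
D (Alice): max(37, -30, 9) = 37
Root (Bob): min(35, 19, 37) = 19
Bob picks the child with the lowest value: C (value 19).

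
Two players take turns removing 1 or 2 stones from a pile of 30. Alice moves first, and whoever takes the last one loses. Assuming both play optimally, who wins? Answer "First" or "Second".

First

Compute winning (W) and losing (L) positions by backward induction:
i:   0  1  2  3  4  5  6  7  8  9 10 11 12 13 14 15 16 17 18 19 20 21 22 23 24 25 26 27 28 29 30
     W  L  W  W  L  W  W  L  W  W  L  W  W  L  W  W  L  W  W  L  W  W  L  W  W  L  W  W  L  W  W
Position 30 is W, so the first player wins.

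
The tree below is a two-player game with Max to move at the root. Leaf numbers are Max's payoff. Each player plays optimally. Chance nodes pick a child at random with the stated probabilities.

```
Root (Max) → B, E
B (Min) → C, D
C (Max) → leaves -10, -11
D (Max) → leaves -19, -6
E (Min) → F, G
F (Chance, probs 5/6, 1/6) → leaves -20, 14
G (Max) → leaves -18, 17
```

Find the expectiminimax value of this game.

C (Max): max(-10, -11) = -10
D (Max): max(-19, -6) = -6
B (Min): min(-10, -6) = -10
F (Chance): 5/6·-20 + 1/6·14 = -14.33
G (Max): max(-18, 17) = 17
E (Min): min(-14.33, 17) = -14.33
Root (Max): max(-10, -14.33) = -10

-10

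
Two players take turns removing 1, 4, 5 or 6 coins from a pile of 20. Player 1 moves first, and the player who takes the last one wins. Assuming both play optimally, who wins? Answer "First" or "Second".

Second

Mark each pile size as W (mover wins) or L (mover loses):
i:   0  1  2  3  4  5  6  7  8  9 10 11 12 13 14 15 16 17 18 19 20
     L  W  L  W  W  W  W  W  W  L  W  L  W  W  W  W  W  W  L  W  L
Position 20 is L, so the second player wins.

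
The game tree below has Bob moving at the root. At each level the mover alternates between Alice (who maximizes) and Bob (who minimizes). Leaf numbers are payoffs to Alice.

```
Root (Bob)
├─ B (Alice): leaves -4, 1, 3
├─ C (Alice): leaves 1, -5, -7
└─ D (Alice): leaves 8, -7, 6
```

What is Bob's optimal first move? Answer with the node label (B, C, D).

B (Alice): max(-4, 1, 3) = 3
C (Alice): max(1, -5, -7) = 1
D (Alice): max(8, -7, 6) = 8
Root (Bob): min(3, 1, 8) = 1
Bob picks the child with the lowest value: C (value 1).

C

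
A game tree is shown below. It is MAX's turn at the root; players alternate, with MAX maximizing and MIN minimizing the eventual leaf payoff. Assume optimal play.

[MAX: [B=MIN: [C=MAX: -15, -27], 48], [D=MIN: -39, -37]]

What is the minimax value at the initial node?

C (MAX): max(-15, -27) = -15
B (MIN): min(-15, 48) = -15
D (MIN): min(-39, -37) = -39
Root (MAX): max(-15, -39) = -15

-15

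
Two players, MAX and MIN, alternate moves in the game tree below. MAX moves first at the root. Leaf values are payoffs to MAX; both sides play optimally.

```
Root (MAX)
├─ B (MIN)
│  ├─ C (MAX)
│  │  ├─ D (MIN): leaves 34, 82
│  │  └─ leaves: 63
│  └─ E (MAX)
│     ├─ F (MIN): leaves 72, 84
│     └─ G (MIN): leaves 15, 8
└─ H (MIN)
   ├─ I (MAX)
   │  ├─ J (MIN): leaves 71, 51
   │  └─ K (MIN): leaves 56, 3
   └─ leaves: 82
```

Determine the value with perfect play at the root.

D (MIN): min(34, 82) = 34
C (MAX): max(34, 63) = 63
F (MIN): min(72, 84) = 72
G (MIN): min(15, 8) = 8
E (MAX): max(72, 8) = 72
B (MIN): min(63, 72) = 63
J (MIN): min(71, 51) = 51
K (MIN): min(56, 3) = 3
I (MAX): max(51, 3) = 51
H (MIN): min(51, 82) = 51
Root (MAX): max(63, 51) = 63

63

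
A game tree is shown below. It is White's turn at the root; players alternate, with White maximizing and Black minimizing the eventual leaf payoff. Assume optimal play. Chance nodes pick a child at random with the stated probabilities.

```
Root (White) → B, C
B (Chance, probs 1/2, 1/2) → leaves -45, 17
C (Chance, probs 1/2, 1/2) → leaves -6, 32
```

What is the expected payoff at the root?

13

B (Chance): 1/2·-45 + 1/2·17 = -14
C (Chance): 1/2·-6 + 1/2·32 = 13
Root (White): max(-14, 13) = 13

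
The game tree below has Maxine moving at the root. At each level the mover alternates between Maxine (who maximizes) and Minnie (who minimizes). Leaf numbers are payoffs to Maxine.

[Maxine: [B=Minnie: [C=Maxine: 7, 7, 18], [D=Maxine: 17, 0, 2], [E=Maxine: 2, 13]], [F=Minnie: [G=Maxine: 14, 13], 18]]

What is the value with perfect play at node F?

G: max(14, 13) = 14
F: min(14, 18) = 14

14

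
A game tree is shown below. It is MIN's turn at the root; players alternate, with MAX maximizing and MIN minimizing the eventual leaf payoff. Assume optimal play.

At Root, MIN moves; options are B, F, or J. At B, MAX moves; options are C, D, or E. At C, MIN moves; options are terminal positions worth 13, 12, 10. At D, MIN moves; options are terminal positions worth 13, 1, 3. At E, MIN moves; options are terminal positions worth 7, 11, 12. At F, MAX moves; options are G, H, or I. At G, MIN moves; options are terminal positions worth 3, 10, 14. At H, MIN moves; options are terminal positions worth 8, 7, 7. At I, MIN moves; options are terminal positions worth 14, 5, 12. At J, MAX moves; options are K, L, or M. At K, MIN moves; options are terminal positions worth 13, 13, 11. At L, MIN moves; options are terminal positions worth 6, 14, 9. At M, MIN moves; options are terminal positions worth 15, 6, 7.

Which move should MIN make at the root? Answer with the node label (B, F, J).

F

C (MIN): min(13, 12, 10) = 10
D (MIN): min(13, 1, 3) = 1
E (MIN): min(7, 11, 12) = 7
B (MAX): max(10, 1, 7) = 10
G (MIN): min(3, 10, 14) = 3
H (MIN): min(8, 7, 7) = 7
I (MIN): min(14, 5, 12) = 5
F (MAX): max(3, 7, 5) = 7
K (MIN): min(13, 13, 11) = 11
L (MIN): min(6, 14, 9) = 6
M (MIN): min(15, 6, 7) = 6
J (MAX): max(11, 6, 6) = 11
Root (MIN): min(10, 7, 11) = 7
MIN picks the child with the lowest value: F (value 7).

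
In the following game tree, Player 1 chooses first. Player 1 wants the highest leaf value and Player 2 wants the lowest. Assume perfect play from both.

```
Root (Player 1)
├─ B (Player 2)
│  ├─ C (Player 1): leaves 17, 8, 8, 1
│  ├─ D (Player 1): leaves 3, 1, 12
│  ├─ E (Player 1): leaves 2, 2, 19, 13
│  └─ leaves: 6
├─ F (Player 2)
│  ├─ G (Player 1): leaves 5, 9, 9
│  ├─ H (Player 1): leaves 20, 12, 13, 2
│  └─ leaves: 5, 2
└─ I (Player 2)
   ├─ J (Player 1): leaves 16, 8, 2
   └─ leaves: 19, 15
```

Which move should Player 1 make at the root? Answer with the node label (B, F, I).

I

C (Player 1): max(17, 8, 8, 1) = 17
D (Player 1): max(3, 1, 12) = 12
E (Player 1): max(2, 2, 19, 13) = 19
B (Player 2): min(17, 12, 19, 6) = 6
G (Player 1): max(5, 9, 9) = 9
H (Player 1): max(20, 12, 13, 2) = 20
F (Player 2): min(9, 20, 5, 2) = 2
J (Player 1): max(16, 8, 2) = 16
I (Player 2): min(16, 19, 15) = 15
Root (Player 1): max(6, 2, 15) = 15
Player 1 picks the child with the highest value: I (value 15).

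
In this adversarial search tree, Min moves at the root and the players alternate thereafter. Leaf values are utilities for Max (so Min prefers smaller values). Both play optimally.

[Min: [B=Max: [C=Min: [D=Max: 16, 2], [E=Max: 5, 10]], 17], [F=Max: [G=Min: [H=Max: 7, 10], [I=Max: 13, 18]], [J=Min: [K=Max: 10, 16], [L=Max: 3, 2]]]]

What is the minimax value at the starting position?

D (Max): max(16, 2) = 16
E (Max): max(5, 10) = 10
C (Min): min(16, 10) = 10
B (Max): max(10, 17) = 17
H (Max): max(7, 10) = 10
I (Max): max(13, 18) = 18
G (Min): min(10, 18) = 10
K (Max): max(10, 16) = 16
L (Max): max(3, 2) = 3
J (Min): min(16, 3) = 3
F (Max): max(10, 3) = 10
Root (Min): min(17, 10) = 10

10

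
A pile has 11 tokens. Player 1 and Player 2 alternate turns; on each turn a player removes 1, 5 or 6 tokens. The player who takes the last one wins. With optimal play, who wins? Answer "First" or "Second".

Second

Compute winning (W) and losing (L) positions by backward induction:
i:   0  1  2  3  4  5  6  7  8  9 10 11
     L  W  L  W  L  W  W  W  W  W  W  L
Position 11 is L, so the second player wins.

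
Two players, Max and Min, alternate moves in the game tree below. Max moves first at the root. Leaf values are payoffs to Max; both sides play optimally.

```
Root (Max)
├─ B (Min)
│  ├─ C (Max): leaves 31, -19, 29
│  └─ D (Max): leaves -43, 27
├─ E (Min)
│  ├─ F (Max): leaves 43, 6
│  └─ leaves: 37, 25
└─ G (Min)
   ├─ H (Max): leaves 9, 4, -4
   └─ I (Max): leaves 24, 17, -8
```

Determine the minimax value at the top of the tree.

27

C (Max): max(31, -19, 29) = 31
D (Max): max(-43, 27) = 27
B (Min): min(31, 27) = 27
F (Max): max(43, 6) = 43
E (Min): min(43, 37, 25) = 25
H (Max): max(9, 4, -4) = 9
I (Max): max(24, 17, -8) = 24
G (Min): min(9, 24) = 9
Root (Max): max(27, 25, 9) = 27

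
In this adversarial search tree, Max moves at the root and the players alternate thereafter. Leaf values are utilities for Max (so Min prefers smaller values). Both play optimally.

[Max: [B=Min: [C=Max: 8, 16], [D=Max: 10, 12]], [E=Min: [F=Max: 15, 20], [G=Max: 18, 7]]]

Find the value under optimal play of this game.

C (Max): max(8, 16) = 16
D (Max): max(10, 12) = 12
B (Min): min(16, 12) = 12
F (Max): max(15, 20) = 20
G (Max): max(18, 7) = 18
E (Min): min(20, 18) = 18
Root (Max): max(12, 18) = 18

18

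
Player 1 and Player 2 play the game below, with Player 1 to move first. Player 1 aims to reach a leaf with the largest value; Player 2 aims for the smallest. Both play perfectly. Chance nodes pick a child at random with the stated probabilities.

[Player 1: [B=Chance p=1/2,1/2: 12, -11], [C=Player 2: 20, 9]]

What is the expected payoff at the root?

B (Chance): 1/2·12 + 1/2·-11 = 0.5
C (Player 2): min(20, 9) = 9
Root (Player 1): max(0.5, 9) = 9

9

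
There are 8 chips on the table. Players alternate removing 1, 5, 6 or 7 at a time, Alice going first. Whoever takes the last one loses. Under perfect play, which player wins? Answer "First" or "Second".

First

W/L table (W = player to move can force a win):
i:   0  1  2  3  4  5  6  7  8
     W  L  W  L  W  L  W  W  W
Position 8 is W, so the first player wins.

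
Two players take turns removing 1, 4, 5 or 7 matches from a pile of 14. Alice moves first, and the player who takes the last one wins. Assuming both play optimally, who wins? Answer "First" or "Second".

First

Mark each pile size as W (mover wins) or L (mover loses):
i:   0  1  2  3  4  5  6  7  8  9 10 11 12 13 14
     L  W  L  W  W  W  W  W  L  W  L  W  W  W  W
Position 14 is W, so the first player wins.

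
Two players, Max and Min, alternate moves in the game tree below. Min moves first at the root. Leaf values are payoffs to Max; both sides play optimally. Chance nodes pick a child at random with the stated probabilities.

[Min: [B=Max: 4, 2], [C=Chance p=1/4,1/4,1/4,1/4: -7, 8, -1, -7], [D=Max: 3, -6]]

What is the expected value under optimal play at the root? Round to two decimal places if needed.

B (Max): max(4, 2) = 4
C (Chance): 1/4·-7 + 1/4·8 + 1/4·-1 + 1/4·-7 = -1.75
D (Max): max(3, -6) = 3
Root (Min): min(4, -1.75, 3) = -1.75

-1.75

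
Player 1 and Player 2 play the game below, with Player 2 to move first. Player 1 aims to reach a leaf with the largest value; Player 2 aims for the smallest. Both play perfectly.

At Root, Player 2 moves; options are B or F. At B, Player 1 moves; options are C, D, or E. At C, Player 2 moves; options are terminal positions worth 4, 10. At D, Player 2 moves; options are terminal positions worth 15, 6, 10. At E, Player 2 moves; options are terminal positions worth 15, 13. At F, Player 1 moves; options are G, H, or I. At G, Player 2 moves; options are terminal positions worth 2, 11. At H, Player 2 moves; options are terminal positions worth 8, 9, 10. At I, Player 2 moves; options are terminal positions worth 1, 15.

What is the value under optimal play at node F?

8

G: min(2, 11) = 2
H: min(8, 9, 10) = 8
I: min(1, 15) = 1
F: max(2, 8, 1) = 8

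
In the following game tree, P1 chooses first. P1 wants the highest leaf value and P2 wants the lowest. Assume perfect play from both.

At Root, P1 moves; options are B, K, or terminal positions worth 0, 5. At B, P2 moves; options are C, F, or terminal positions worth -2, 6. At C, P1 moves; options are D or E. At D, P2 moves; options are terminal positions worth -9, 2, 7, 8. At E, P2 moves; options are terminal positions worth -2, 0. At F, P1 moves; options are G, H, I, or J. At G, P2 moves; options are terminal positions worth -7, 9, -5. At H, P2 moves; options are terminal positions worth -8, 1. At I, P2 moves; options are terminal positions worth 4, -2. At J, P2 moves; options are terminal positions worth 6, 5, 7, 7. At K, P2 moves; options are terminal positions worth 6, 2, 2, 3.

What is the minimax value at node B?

-2

D: min(-9, 2, 7, 8) = -9
E: min(-2, 0) = -2
C: max(-9, -2) = -2
G: min(-7, 9, -5) = -7
H: min(-8, 1) = -8
I: min(4, -2) = -2
J: min(6, 5, 7, 7) = 5
F: max(-7, -8, -2, 5) = 5
B: min(-2, 5, -2, 6) = -2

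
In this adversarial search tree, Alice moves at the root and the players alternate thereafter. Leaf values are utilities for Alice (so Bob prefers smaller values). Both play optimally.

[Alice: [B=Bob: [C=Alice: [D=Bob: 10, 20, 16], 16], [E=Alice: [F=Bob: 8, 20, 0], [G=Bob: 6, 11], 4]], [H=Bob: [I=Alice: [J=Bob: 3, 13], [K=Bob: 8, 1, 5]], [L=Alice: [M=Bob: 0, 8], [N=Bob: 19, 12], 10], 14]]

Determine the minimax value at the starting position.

D (Bob): min(10, 20, 16) = 10
C (Alice): max(10, 16) = 16
F (Bob): min(8, 20, 0) = 0
G (Bob): min(6, 11) = 6
E (Alice): max(0, 6, 4) = 6
B (Bob): min(16, 6) = 6
J (Bob): min(3, 13) = 3
K (Bob): min(8, 1, 5) = 1
I (Alice): max(3, 1) = 3
M (Bob): min(0, 8) = 0
N (Bob): min(19, 12) = 12
L (Alice): max(0, 12, 10) = 12
H (Bob): min(3, 12, 14) = 3
Root (Alice): max(6, 3) = 6

6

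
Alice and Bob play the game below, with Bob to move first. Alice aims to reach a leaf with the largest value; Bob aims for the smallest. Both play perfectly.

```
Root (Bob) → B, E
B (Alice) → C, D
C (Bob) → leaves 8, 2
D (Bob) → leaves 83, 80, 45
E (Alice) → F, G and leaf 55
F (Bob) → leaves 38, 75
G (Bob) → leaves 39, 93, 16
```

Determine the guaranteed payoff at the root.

C (Bob): min(8, 2) = 2
D (Bob): min(83, 80, 45) = 45
B (Alice): max(2, 45) = 45
F (Bob): min(38, 75) = 38
G (Bob): min(39, 93, 16) = 16
E (Alice): max(38, 16, 55) = 55
Root (Bob): min(45, 55) = 45

45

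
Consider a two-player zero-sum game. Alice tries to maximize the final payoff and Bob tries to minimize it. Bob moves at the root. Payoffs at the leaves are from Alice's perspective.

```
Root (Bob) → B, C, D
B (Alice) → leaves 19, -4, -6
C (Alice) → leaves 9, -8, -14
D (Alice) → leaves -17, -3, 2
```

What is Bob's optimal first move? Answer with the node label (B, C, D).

B (Alice): max(19, -4, -6) = 19
C (Alice): max(9, -8, -14) = 9
D (Alice): max(-17, -3, 2) = 2
Root (Bob): min(19, 9, 2) = 2
Bob picks the child with the lowest value: D (value 2).

D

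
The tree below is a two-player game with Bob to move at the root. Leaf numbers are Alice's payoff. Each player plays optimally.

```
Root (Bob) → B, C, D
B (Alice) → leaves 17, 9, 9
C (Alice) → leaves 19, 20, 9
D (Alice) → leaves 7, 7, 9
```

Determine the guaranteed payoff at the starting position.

B (Alice): max(17, 9, 9) = 17
C (Alice): max(19, 20, 9) = 20
D (Alice): max(7, 7, 9) = 9
Root (Bob): min(17, 20, 9) = 9

9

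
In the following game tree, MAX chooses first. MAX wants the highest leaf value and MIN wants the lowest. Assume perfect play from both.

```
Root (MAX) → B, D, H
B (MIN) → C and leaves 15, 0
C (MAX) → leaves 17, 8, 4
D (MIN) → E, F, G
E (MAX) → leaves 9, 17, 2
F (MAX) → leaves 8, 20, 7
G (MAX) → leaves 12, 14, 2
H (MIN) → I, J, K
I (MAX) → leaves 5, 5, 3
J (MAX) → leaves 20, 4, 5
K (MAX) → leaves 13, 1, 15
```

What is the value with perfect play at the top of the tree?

14

C (MAX): max(17, 8, 4) = 17
B (MIN): min(17, 15, 0) = 0
E (MAX): max(9, 17, 2) = 17
F (MAX): max(8, 20, 7) = 20
G (MAX): max(12, 14, 2) = 14
D (MIN): min(17, 20, 14) = 14
I (MAX): max(5, 5, 3) = 5
J (MAX): max(20, 4, 5) = 20
K (MAX): max(13, 1, 15) = 15
H (MIN): min(5, 20, 15) = 5
Root (MAX): max(0, 14, 5) = 14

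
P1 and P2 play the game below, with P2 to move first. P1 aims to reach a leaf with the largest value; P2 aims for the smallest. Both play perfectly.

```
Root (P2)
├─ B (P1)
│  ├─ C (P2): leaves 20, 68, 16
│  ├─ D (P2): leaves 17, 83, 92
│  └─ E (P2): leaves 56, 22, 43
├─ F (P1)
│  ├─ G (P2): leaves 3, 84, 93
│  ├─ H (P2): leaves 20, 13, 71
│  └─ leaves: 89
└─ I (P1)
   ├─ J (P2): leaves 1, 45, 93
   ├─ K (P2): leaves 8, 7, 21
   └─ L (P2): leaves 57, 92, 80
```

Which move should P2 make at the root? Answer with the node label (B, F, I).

C (P2): min(20, 68, 16) = 16
D (P2): min(17, 83, 92) = 17
E (P2): min(56, 22, 43) = 22
B (P1): max(16, 17, 22) = 22
G (P2): min(3, 84, 93) = 3
H (P2): min(20, 13, 71) = 13
F (P1): max(3, 13, 89) = 89
J (P2): min(1, 45, 93) = 1
K (P2): min(8, 7, 21) = 7
L (P2): min(57, 92, 80) = 57
I (P1): max(1, 7, 57) = 57
Root (P2): min(22, 89, 57) = 22
P2 picks the child with the lowest value: B (value 22).

B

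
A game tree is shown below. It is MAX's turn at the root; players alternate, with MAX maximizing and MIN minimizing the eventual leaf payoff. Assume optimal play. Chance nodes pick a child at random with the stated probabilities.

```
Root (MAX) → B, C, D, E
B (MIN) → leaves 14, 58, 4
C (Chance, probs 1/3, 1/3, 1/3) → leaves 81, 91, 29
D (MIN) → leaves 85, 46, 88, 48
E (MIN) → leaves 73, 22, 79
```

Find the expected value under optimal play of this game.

B (MIN): min(14, 58, 4) = 4
C (Chance): 1/3·81 + 1/3·91 + 1/3·29 = 67
D (MIN): min(85, 46, 88, 48) = 46
E (MIN): min(73, 22, 79) = 22
Root (MAX): max(4, 67, 46, 22) = 67

67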